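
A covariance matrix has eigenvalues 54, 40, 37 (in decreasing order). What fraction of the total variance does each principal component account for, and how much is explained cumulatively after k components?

Step 1 — total variance = trace(Sigma) = Σ λ_i = 54 + 40 + 37 = 131.

Step 2 — fraction explained by component i = λ_i / Σ λ:
  PC1: 54/131 = 0.4122
  PC2: 40/131 = 0.3053
  PC3: 37/131 = 0.2824

Step 3 — cumulative fraction after k components = (λ_1 + ... + λ_k) / Σ λ:
  k = 1: 54/131 = 0.4122
  k = 2: (54 + 40)/131 = 94/131 = 0.7176
  k = 3: (54 + 40 + 37)/131 = 131/131 = 1

Summary (fraction, with percent):

explained: PC1 0.4122 (41.22%), PC2 0.3053 (30.53%), PC3 0.2824 (28.24%);  cumulative: 0.4122, 0.7176, 1


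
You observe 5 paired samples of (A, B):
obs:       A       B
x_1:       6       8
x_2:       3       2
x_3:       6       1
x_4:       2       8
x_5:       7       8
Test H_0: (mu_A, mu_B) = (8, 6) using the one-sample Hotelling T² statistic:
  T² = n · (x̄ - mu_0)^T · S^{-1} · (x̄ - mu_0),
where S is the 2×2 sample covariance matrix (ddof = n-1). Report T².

Step 1 — sample mean vector:
  mean(A) = (6 + 3 + 6 + 2 + 7) / 5 = 24/5 = 4.8
  mean(B) = (8 + 2 + 1 + 8 + 8) / 5 = 27/5 = 5.4
  x̄ = (4.8, 5.4),  deviation x̄ - mu_0 = (4.8, 5.4) - (8, 6) = (-3.2, -0.6).

Step 2 — sample covariance matrix, S[i,j] = (1/(n-1)) · Σ_k (x_{k,i} - mean_i) · (x_{k,j} - mean_j), divisor n-1 = 4:
  S[A,A] = ((1.2)·(1.2) + (-1.8)·(-1.8) + (1.2)·(1.2) + (-2.8)·(-2.8) + (2.2)·(2.2)) / 4 = 18.8/4 = 4.7
  S[A,B] = ((1.2)·(2.6) + (-1.8)·(-3.4) + (1.2)·(-4.4) + (-2.8)·(2.6) + (2.2)·(2.6)) / 4 = 2.4/4 = 0.6
  S[B,B] = ((2.6)·(2.6) + (-3.4)·(-3.4) + (-4.4)·(-4.4) + (2.6)·(2.6) + (2.6)·(2.6)) / 4 = 51.2/4 = 12.8
  S = [[4.7, 0.6],
 [0.6, 12.8]].

Step 3 — invert S. det(S) = 4.7·12.8 - (0.6)² = 59.8.
  S^{-1} = (1/det) · [[d, -b], [-b, a]] = [[0.214, -0.01],
 [-0.01, 0.0786]].

Step 4 — quadratic form (x̄ - mu_0)^T · S^{-1} · (x̄ - mu_0):
  S^{-1} · (x̄ - mu_0) = (-0.6789, -0.0151),
  (x̄ - mu_0)^T · [...] = (-3.2)·(-0.6789) + (-0.6)·(-0.0151) = 2.1816.

Step 5 — scale by n: T² = 5 · 2.1816 = 10.908.

T² ≈ 10.908


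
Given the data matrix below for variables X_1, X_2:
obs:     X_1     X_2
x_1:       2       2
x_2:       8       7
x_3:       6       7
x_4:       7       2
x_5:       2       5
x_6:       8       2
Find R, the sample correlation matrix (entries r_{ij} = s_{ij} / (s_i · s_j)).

Step 1 — column means:
  mean(X_1) = (2 + 8 + 6 + 7 + 2 + 8) / 6 = 33/6 = 5.5
  mean(X_2) = (2 + 7 + 7 + 2 + 5 + 2) / 6 = 25/6 = 4.1667

Step 2 — sample variances and covariances s[i,j] = (1/(n-1)) · Σ_k (x_{k,i} - mean_i) · (x_{k,j} - mean_j), with n-1 = 5:
  s[X_1,X_1] = ((-3.5)·(-3.5) + (2.5)·(2.5) + (0.5)·(0.5) + (1.5)·(1.5) + (-3.5)·(-3.5) + (2.5)·(2.5)) / 5 = 39.5/5 = 7.9
  s[X_1,X_2] = ((-3.5)·(-2.1667) + (2.5)·(2.8333) + (0.5)·(2.8333) + (1.5)·(-2.1667) + (-3.5)·(0.8333) + (2.5)·(-2.1667)) / 5 = 4.5/5 = 0.9
  s[X_2,X_2] = ((-2.1667)·(-2.1667) + (2.8333)·(2.8333) + (2.8333)·(2.8333) + (-2.1667)·(-2.1667) + (0.8333)·(0.8333) + (-2.1667)·(-2.1667)) / 5 = 30.8333/5 = 6.1667
  Sample standard deviations s_i = √(s[i,i]):
  s(X_1) = √(7.9) = 2.8107
  s(X_2) = √(6.1667) = 2.4833

Step 3 — r_{ij} = s_{ij} / (s_i · s_j):
  r[X_1,X_1] = 1 (diagonal).
  r[X_1,X_2] = 0.9 / (2.8107 · 2.4833) = 0.9 / 6.9797 = 0.1289
  r[X_2,X_2] = 1 (diagonal).

R is symmetric with unit diagonal. Assembling:

R = [[1, 0.1289],
 [0.1289, 1]]


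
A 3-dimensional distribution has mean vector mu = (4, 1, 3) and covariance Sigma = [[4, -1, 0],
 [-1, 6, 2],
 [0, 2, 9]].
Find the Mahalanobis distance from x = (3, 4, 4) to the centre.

Step 1 — centre the observation: (x - mu) = (-1, 3, 1).

Step 2 — invert Sigma (cofactor / det for 3×3, or solve directly):
  Sigma^{-1} = [[0.2618, 0.0471, -0.0105],
 [0.0471, 0.1885, -0.0419],
 [-0.0105, -0.0419, 0.1204]].

Step 3 — form the quadratic (x - mu)^T · Sigma^{-1} · (x - mu):
  Sigma^{-1} · (x - mu) = (-0.1309, 0.4764, 0.0052).
  (x - mu)^T · [Sigma^{-1} · (x - mu)] = (-1)·(-0.1309) + (3)·(0.4764) + (1)·(0.0052) = 1.5654.

Step 4 — take square root: d = √(1.5654) ≈ 1.2512.

d(x, mu) = √(1.5654) ≈ 1.2512


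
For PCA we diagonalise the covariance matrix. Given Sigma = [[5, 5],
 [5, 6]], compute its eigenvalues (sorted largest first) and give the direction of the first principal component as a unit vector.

Step 1 — characteristic polynomial of 2×2 Sigma:
  det(Sigma - λI) = λ² - trace · λ + det = 0.
  trace = 5 + 6 = 11, det = 5·6 - (5)² = 5.
Step 2 — discriminant:
  Δ = trace² - 4·det = 121 - 20 = 101.
Step 3 — eigenvalues:
  λ = (trace ± √Δ)/2 = (11 ± 10.0499)/2,
  λ_1 = 10.5249,  λ_2 = 0.4751.

Step 4 — unit eigenvector for λ_1: solve (Sigma - λ_1 I)v = 0. First row:
  (5 - 10.5249)·v_x + (5)·v_y = 0, i.e. (-5.5249)·v_x + (5)·v_y = 0,
  so v ∝ (b, λ_1 - a) = (5, 5.5249) = u.
  ||u|| = √((5)² + (5.5249)²) = √(55.5249) ≈ 7.4515,
  v_1 = u/||u|| ≈ (0.671, 0.7415) (||v_1|| = 1).

λ_1 = 10.5249,  λ_2 = 0.4751;  v_1 ≈ (0.671, 0.7415)


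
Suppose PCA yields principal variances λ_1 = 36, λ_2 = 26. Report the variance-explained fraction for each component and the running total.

Step 1 — total variance = trace(Sigma) = Σ λ_i = 36 + 26 = 62.

Step 2 — fraction explained by component i = λ_i / Σ λ:
  PC1: 36/62 = 0.5806
  PC2: 26/62 = 0.4194

Step 3 — cumulative fraction after k components = (λ_1 + ... + λ_k) / Σ λ:
  k = 1: 36/62 = 0.5806
  k = 2: (36 + 26)/62 = 62/62 = 1

Summary (fraction, with percent):

explained: PC1 0.5806 (58.06%), PC2 0.4194 (41.94%);  cumulative: 0.5806, 1


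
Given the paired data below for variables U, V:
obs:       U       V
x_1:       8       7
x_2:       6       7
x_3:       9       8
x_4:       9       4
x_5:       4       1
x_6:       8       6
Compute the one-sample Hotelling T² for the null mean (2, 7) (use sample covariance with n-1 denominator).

Step 1 — sample mean vector:
  mean(U) = (8 + 6 + 9 + 9 + 4 + 8) / 6 = 44/6 = 7.3333
  mean(V) = (7 + 7 + 8 + 4 + 1 + 6) / 6 = 33/6 = 5.5
  x̄ = (7.3333, 5.5),  deviation x̄ - mu_0 = (7.3333, 5.5) - (2, 7) = (5.3333, -1.5).

Step 2 — sample covariance matrix, S[i,j] = (1/(n-1)) · Σ_k (x_{k,i} - mean_i) · (x_{k,j} - mean_j), divisor n-1 = 5:
  S[U,U] = ((0.6667)·(0.6667) + (-1.3333)·(-1.3333) + (1.6667)·(1.6667) + (1.6667)·(1.6667) + (-3.3333)·(-3.3333) + (0.6667)·(0.6667)) / 5 = 19.3333/5 = 3.8667
  S[U,V] = ((0.6667)·(1.5) + (-1.3333)·(1.5) + (1.6667)·(2.5) + (1.6667)·(-1.5) + (-3.3333)·(-4.5) + (0.6667)·(0.5)) / 5 = 16/5 = 3.2
  S[V,V] = ((1.5)·(1.5) + (1.5)·(1.5) + (2.5)·(2.5) + (-1.5)·(-1.5) + (-4.5)·(-4.5) + (0.5)·(0.5)) / 5 = 33.5/5 = 6.7
  S = [[3.8667, 3.2],
 [3.2, 6.7]].

Step 3 — invert S. det(S) = 3.8667·6.7 - (3.2)² = 15.6667.
  S^{-1} = (1/det) · [[d, -b], [-b, a]] = [[0.4277, -0.2043],
 [-0.2043, 0.2468]].

Step 4 — quadratic form (x̄ - mu_0)^T · S^{-1} · (x̄ - mu_0):
  S^{-1} · (x̄ - mu_0) = (2.5872, -1.4596),
  (x̄ - mu_0)^T · [...] = (5.3333)·(2.5872) + (-1.5)·(-1.4596) = 15.9879.

Step 5 — scale by n: T² = 6 · 15.9879 = 95.9277.

T² ≈ 95.9277


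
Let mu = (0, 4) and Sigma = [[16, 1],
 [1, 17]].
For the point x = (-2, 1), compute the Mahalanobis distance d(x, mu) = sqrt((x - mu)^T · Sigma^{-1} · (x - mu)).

Step 1 — centre the observation: (x - mu) = (-2, -3).

Step 2 — invert Sigma. det(Sigma) = 16·17 - (1)² = 271.
  Sigma^{-1} = (1/det) · [[d, -b], [-b, a]] = [[0.0627, -0.0037],
 [-0.0037, 0.059]].

Step 3 — form the quadratic (x - mu)^T · Sigma^{-1} · (x - mu):
  Sigma^{-1} · (x - mu) = (-0.1144, -0.1697).
  (x - mu)^T · [Sigma^{-1} · (x - mu)] = (-2)·(-0.1144) + (-3)·(-0.1697) = 0.738.

Step 4 — take square root: d = √(0.738) ≈ 0.8591.

d(x, mu) = √(0.738) ≈ 0.8591


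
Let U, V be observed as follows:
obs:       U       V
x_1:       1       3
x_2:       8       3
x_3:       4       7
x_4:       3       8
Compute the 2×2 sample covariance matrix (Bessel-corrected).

Step 1 — column means:
  mean(U) = (1 + 8 + 4 + 3) / 4 = 16/4 = 4
  mean(V) = (3 + 3 + 7 + 8) / 4 = 21/4 = 5.25

Step 2 — sample covariance S[i,j] = (1/(n-1)) · Σ_k (x_{k,i} - mean_i) · (x_{k,j} - mean_j), with n-1 = 3.
  S[U,U] = ((-3)·(-3) + (4)·(4) + (0)·(0) + (-1)·(-1)) / 3 = 26/3 = 8.6667
  S[U,V] = ((-3)·(-2.25) + (4)·(-2.25) + (0)·(1.75) + (-1)·(2.75)) / 3 = -5/3 = -1.6667
  S[V,V] = ((-2.25)·(-2.25) + (-2.25)·(-2.25) + (1.75)·(1.75) + (2.75)·(2.75)) / 3 = 20.75/3 = 6.9167

S is symmetric (S[j,i] = S[i,j]). Assembling:

S = [[8.6667, -1.6667],
 [-1.6667, 6.9167]]


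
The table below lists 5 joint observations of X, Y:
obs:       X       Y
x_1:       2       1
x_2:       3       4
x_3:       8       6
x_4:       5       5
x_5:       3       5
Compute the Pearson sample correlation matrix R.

Step 1 — column means:
  mean(X) = (2 + 3 + 8 + 5 + 3) / 5 = 21/5 = 4.2
  mean(Y) = (1 + 4 + 6 + 5 + 5) / 5 = 21/5 = 4.2

Step 2 — sample variances and covariances s[i,j] = (1/(n-1)) · Σ_k (x_{k,i} - mean_i) · (x_{k,j} - mean_j), with n-1 = 4:
  s[X,X] = ((-2.2)·(-2.2) + (-1.2)·(-1.2) + (3.8)·(3.8) + (0.8)·(0.8) + (-1.2)·(-1.2)) / 4 = 22.8/4 = 5.7
  s[X,Y] = ((-2.2)·(-3.2) + (-1.2)·(-0.2) + (3.8)·(1.8) + (0.8)·(0.8) + (-1.2)·(0.8)) / 4 = 13.8/4 = 3.45
  s[Y,Y] = ((-3.2)·(-3.2) + (-0.2)·(-0.2) + (1.8)·(1.8) + (0.8)·(0.8) + (0.8)·(0.8)) / 4 = 14.8/4 = 3.7
  Sample standard deviations s_i = √(s[i,i]):
  s(X) = √(5.7) = 2.3875
  s(Y) = √(3.7) = 1.9235

Step 3 — r_{ij} = s_{ij} / (s_i · s_j):
  r[X,X] = 1 (diagonal).
  r[X,Y] = 3.45 / (2.3875 · 1.9235) = 3.45 / 4.5924 = 0.7512
  r[Y,Y] = 1 (diagonal).

R is symmetric with unit diagonal. Assembling:

R = [[1, 0.7512],
 [0.7512, 1]]


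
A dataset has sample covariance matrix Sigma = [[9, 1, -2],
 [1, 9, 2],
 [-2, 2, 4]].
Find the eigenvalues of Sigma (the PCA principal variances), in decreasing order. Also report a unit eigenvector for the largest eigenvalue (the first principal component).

Step 1 — characteristic polynomial p(λ) = det(λI - Sigma) = λ³ - tr·λ² + c_1·λ - det, where tr = trace, c_1 = sum of the principal 2×2 minors, det = det(Sigma):
  tr = 9 + 9 + 4 = 22,
  c_1 = (9·9 - (1)²) + (9·4 - (-2)²) + (9·4 - (2)²) = 80 + 32 + 32 = 144,
  det = 9·(9·4 - (2)²) - (1)·((1)·4 - (2)·(-2)) + (-2)·((1)·(2) - 9·(-2)) = 9·(32) - (1)·(8) + (-2)·(20) = 240.
  So p(λ) = λ³ - 22λ² + 144λ - 240.
Step 2 — look for an integer root (rational root theorem: any rational root is an integer divisor of 240). Testing λ = 10:
  p(10) = 1000 - 2200 + 1440 - 240 = 0  ✓
  Dividing out (λ - 10): p(λ) = (λ - 10)(λ² - 12λ + 24).
Step 3 — remaining eigenvalues from the quadratic λ² - 12λ + 24 = 0:
  Δ = 12² - 4·24 = 144 - 96 = 48,  λ = (12 ± √48)/2 = (12 ± 6.9282)/2 ≈ 9.4641 or 2.5359.
  Sorted: λ_1 = 10,  λ_2 = 9.4641,  λ_3 = 2.5359  (check: sum = 22 = tr ✓).

Step 4 — unit eigenvector for λ_1 = 10: v spans the null space of (Sigma - λ_1 I), whose rows are
  r_1 = (-1, 1, -2),  r_2 = (1, -1, 2),  r_3 = (-2, 2, -6).
  v is orthogonal to every row, so take v ∝ r_1 × r_3 = ((1)·(-6) - (-2)·(2), (-2)·(-2) - (-1)·(-6), (-1)·(2) - (1)·(-2)) = (-2, -2, 0).
  Rescale (divide by 2; multiply by -1 so the first nonzero entry is positive): u = (1, 1, 0).
  ||u|| = √((1)² + (1)² + (0)²) = √(2) ≈ 1.4142,  v_1 = u/||u|| ≈ (0.7071, 0.7071, 0) (||v_1|| = 1).

λ_1 = 10,  λ_2 = 9.4641,  λ_3 = 2.5359;  v_1 ≈ (0.7071, 0.7071, 0)


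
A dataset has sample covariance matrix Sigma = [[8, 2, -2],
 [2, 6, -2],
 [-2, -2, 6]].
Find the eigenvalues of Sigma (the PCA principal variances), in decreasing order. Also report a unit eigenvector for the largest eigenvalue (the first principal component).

Step 1 — characteristic polynomial p(λ) = det(λI - Sigma) = λ³ - tr·λ² + c_1·λ - det, where tr = trace, c_1 = sum of the principal 2×2 minors, det = det(Sigma):
  tr = 8 + 6 + 6 = 20,
  c_1 = (8·6 - (2)²) + (8·6 - (-2)²) + (6·6 - (-2)²) = 44 + 44 + 32 = 120,
  det = 8·(6·6 - (-2)²) - (2)·((2)·6 - (-2)·(-2)) + (-2)·((2)·(-2) - 6·(-2)) = 8·(32) - (2)·(8) + (-2)·(8) = 224.
  So p(λ) = λ³ - 20λ² + 120λ - 224.
Step 2 — look for an integer root (rational root theorem: any rational root is an integer divisor of 224). Testing λ = 4:
  p(4) = 64 - 320 + 480 - 224 = 0  ✓
  Dividing out (λ - 4): p(λ) = (λ - 4)(λ² - 16λ + 56).
Step 3 — remaining eigenvalues from the quadratic λ² - 16λ + 56 = 0:
  Δ = 16² - 4·56 = 256 - 224 = 32,  λ = (16 ± √32)/2 = (16 ± 5.6569)/2 ≈ 10.8284 or 5.1716.
  Sorted: λ_1 = 10.8284,  λ_2 = 5.1716,  λ_3 = 4  (check: sum = 20 = tr ✓).

Step 4 — unit eigenvector for λ_1 ≈ 10.8284: v spans the null space of (Sigma - λ_1 I), whose rows are
  r_1 = (-2.8284, 2, -2),  r_2 = (2, -4.8284, -2),  r_3 = (-2, -2, -4.8284).
  v is orthogonal to every row, so take v ∝ r_1 × r_2 = ((2)·(-2) - (-2)·(-4.8284), (-2)·(2) - (-2.8284)·(-2), (-2.8284)·(-4.8284) - (2)·(2)) ≈ (-13.6569, -9.6569, 9.6569).
  Rescale (multiply by -1 so the first nonzero entry is positive): u = (13.6569, 9.6569, -9.6569).
  ||u|| = √((13.6569)² + (9.6569)² + (-9.6569)²) = √(373.0193) ≈ 19.3137,  v_1 = u/||u|| ≈ (0.7071, 0.5, -0.5) (||v_1|| = 1).

λ_1 = 10.8284,  λ_2 = 5.1716,  λ_3 = 4;  v_1 ≈ (0.7071, 0.5, -0.5)


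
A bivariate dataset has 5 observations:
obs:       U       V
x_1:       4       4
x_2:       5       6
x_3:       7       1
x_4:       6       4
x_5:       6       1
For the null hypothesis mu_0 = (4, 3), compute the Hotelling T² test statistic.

Step 1 — sample mean vector:
  mean(U) = (4 + 5 + 7 + 6 + 6) / 5 = 28/5 = 5.6
  mean(V) = (4 + 6 + 1 + 4 + 1) / 5 = 16/5 = 3.2
  x̄ = (5.6, 3.2),  deviation x̄ - mu_0 = (5.6, 3.2) - (4, 3) = (1.6, 0.2).

Step 2 — sample covariance matrix, S[i,j] = (1/(n-1)) · Σ_k (x_{k,i} - mean_i) · (x_{k,j} - mean_j), divisor n-1 = 4:
  S[U,U] = ((-1.6)·(-1.6) + (-0.6)·(-0.6) + (1.4)·(1.4) + (0.4)·(0.4) + (0.4)·(0.4)) / 4 = 5.2/4 = 1.3
  S[U,V] = ((-1.6)·(0.8) + (-0.6)·(2.8) + (1.4)·(-2.2) + (0.4)·(0.8) + (0.4)·(-2.2)) / 4 = -6.6/4 = -1.65
  S[V,V] = ((0.8)·(0.8) + (2.8)·(2.8) + (-2.2)·(-2.2) + (0.8)·(0.8) + (-2.2)·(-2.2)) / 4 = 18.8/4 = 4.7
  S = [[1.3, -1.65],
 [-1.65, 4.7]].

Step 3 — invert S. det(S) = 1.3·4.7 - (-1.65)² = 3.3875.
  S^{-1} = (1/det) · [[d, -b], [-b, a]] = [[1.3875, 0.4871],
 [0.4871, 0.3838]].

Step 4 — quadratic form (x̄ - mu_0)^T · S^{-1} · (x̄ - mu_0):
  S^{-1} · (x̄ - mu_0) = (2.3173, 0.8561),
  (x̄ - mu_0)^T · [...] = (1.6)·(2.3173) + (0.2)·(0.8561) = 3.879.

Step 5 — scale by n: T² = 5 · 3.879 = 19.3948.

T² ≈ 19.3948


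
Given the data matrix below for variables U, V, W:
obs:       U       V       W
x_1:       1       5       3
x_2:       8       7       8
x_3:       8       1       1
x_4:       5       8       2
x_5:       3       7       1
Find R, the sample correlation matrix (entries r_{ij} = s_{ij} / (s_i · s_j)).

Step 1 — column means:
  mean(U) = (1 + 8 + 8 + 5 + 3) / 5 = 25/5 = 5
  mean(V) = (5 + 7 + 1 + 8 + 7) / 5 = 28/5 = 5.6
  mean(W) = (3 + 8 + 1 + 2 + 1) / 5 = 15/5 = 3

Step 2 — sample variances and covariances s[i,j] = (1/(n-1)) · Σ_k (x_{k,i} - mean_i) · (x_{k,j} - mean_j), with n-1 = 4:
  s[U,U] = ((-4)·(-4) + (3)·(3) + (3)·(3) + (0)·(0) + (-2)·(-2)) / 4 = 38/4 = 9.5
  s[U,V] = ((-4)·(-0.6) + (3)·(1.4) + (3)·(-4.6) + (0)·(2.4) + (-2)·(1.4)) / 4 = -10/4 = -2.5
  s[U,W] = ((-4)·(0) + (3)·(5) + (3)·(-2) + (0)·(-1) + (-2)·(-2)) / 4 = 13/4 = 3.25
  s[V,V] = ((-0.6)·(-0.6) + (1.4)·(1.4) + (-4.6)·(-4.6) + (2.4)·(2.4) + (1.4)·(1.4)) / 4 = 31.2/4 = 7.8
  s[V,W] = ((-0.6)·(0) + (1.4)·(5) + (-4.6)·(-2) + (2.4)·(-1) + (1.4)·(-2)) / 4 = 11/4 = 2.75
  s[W,W] = ((0)·(0) + (5)·(5) + (-2)·(-2) + (-1)·(-1) + (-2)·(-2)) / 4 = 34/4 = 8.5
  Sample standard deviations s_i = √(s[i,i]):
  s(U) = √(9.5) = 3.0822
  s(V) = √(7.8) = 2.7928
  s(W) = √(8.5) = 2.9155

Step 3 — r_{ij} = s_{ij} / (s_i · s_j):
  r[U,U] = 1 (diagonal).
  r[U,V] = -2.5 / (3.0822 · 2.7928) = -2.5 / 8.6081 = -0.2904
  r[U,W] = 3.25 / (3.0822 · 2.9155) = 3.25 / 8.9861 = 0.3617
  r[V,V] = 1 (diagonal).
  r[V,W] = 2.75 / (2.7928 · 2.9155) = 2.75 / 8.1425 = 0.3377
  r[W,W] = 1 (diagonal).

R is symmetric with unit diagonal. Assembling:

R = [[1, -0.2904, 0.3617],
 [-0.2904, 1, 0.3377],
 [0.3617, 0.3377, 1]]


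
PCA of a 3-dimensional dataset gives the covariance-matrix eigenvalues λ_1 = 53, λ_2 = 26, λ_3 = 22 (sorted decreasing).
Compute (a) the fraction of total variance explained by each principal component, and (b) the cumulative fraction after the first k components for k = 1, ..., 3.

Step 1 — total variance = trace(Sigma) = Σ λ_i = 53 + 26 + 22 = 101.

Step 2 — fraction explained by component i = λ_i / Σ λ:
  PC1: 53/101 = 0.5248
  PC2: 26/101 = 0.2574
  PC3: 22/101 = 0.2178

Step 3 — cumulative fraction after k components = (λ_1 + ... + λ_k) / Σ λ:
  k = 1: 53/101 = 0.5248
  k = 2: (53 + 26)/101 = 79/101 = 0.7822
  k = 3: (53 + 26 + 22)/101 = 101/101 = 1

Summary (fraction, with percent):

explained: PC1 0.5248 (52.48%), PC2 0.2574 (25.74%), PC3 0.2178 (21.78%);  cumulative: 0.5248, 0.7822, 1


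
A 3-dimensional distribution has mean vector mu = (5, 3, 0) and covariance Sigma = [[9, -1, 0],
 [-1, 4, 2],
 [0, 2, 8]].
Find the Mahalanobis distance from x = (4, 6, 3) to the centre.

Step 1 — centre the observation: (x - mu) = (-1, 3, 3).

Step 2 — invert Sigma (cofactor / det for 3×3, or solve directly):
  Sigma^{-1} = [[0.1148, 0.0328, -0.0082],
 [0.0328, 0.2951, -0.0738],
 [-0.0082, -0.0738, 0.1434]].

Step 3 — form the quadratic (x - mu)^T · Sigma^{-1} · (x - mu):
  Sigma^{-1} · (x - mu) = (-0.041, 0.6311, 0.2172).
  (x - mu)^T · [Sigma^{-1} · (x - mu)] = (-1)·(-0.041) + (3)·(0.6311) + (3)·(0.2172) = 2.5861.

Step 4 — take square root: d = √(2.5861) ≈ 1.6081.

d(x, mu) = √(2.5861) ≈ 1.6081


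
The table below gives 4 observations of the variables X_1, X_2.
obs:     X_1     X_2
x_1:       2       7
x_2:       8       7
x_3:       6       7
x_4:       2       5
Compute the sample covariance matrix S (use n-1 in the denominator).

Step 1 — column means:
  mean(X_1) = (2 + 8 + 6 + 2) / 4 = 18/4 = 4.5
  mean(X_2) = (7 + 7 + 7 + 5) / 4 = 26/4 = 6.5

Step 2 — sample covariance S[i,j] = (1/(n-1)) · Σ_k (x_{k,i} - mean_i) · (x_{k,j} - mean_j), with n-1 = 3.
  S[X_1,X_1] = ((-2.5)·(-2.5) + (3.5)·(3.5) + (1.5)·(1.5) + (-2.5)·(-2.5)) / 3 = 27/3 = 9
  S[X_1,X_2] = ((-2.5)·(0.5) + (3.5)·(0.5) + (1.5)·(0.5) + (-2.5)·(-1.5)) / 3 = 5/3 = 1.6667
  S[X_2,X_2] = ((0.5)·(0.5) + (0.5)·(0.5) + (0.5)·(0.5) + (-1.5)·(-1.5)) / 3 = 3/3 = 1

S is symmetric (S[j,i] = S[i,j]). Assembling:

S = [[9, 1.6667],
 [1.6667, 1]]


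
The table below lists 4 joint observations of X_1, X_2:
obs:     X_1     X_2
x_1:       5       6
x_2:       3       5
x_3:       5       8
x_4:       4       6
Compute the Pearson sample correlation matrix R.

Step 1 — column means:
  mean(X_1) = (5 + 3 + 5 + 4) / 4 = 17/4 = 4.25
  mean(X_2) = (6 + 5 + 8 + 6) / 4 = 25/4 = 6.25

Step 2 — sample variances and covariances s[i,j] = (1/(n-1)) · Σ_k (x_{k,i} - mean_i) · (x_{k,j} - mean_j), with n-1 = 3:
  s[X_1,X_1] = ((0.75)·(0.75) + (-1.25)·(-1.25) + (0.75)·(0.75) + (-0.25)·(-0.25)) / 3 = 2.75/3 = 0.9167
  s[X_1,X_2] = ((0.75)·(-0.25) + (-1.25)·(-1.25) + (0.75)·(1.75) + (-0.25)·(-0.25)) / 3 = 2.75/3 = 0.9167
  s[X_2,X_2] = ((-0.25)·(-0.25) + (-1.25)·(-1.25) + (1.75)·(1.75) + (-0.25)·(-0.25)) / 3 = 4.75/3 = 1.5833
  Sample standard deviations s_i = √(s[i,i]):
  s(X_1) = √(0.9167) = 0.9574
  s(X_2) = √(1.5833) = 1.2583

Step 3 — r_{ij} = s_{ij} / (s_i · s_j):
  r[X_1,X_1] = 1 (diagonal).
  r[X_1,X_2] = 0.9167 / (0.9574 · 1.2583) = 0.9167 / 1.2047 = 0.7609
  r[X_2,X_2] = 1 (diagonal).

R is symmetric with unit diagonal. Assembling:

R = [[1, 0.7609],
 [0.7609, 1]]


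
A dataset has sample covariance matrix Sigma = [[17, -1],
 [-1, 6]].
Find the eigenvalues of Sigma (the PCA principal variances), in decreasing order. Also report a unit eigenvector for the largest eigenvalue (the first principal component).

Step 1 — characteristic polynomial of 2×2 Sigma:
  det(Sigma - λI) = λ² - trace · λ + det = 0.
  trace = 17 + 6 = 23, det = 17·6 - (-1)² = 101.
Step 2 — discriminant:
  Δ = trace² - 4·det = 529 - 404 = 125.
Step 3 — eigenvalues:
  λ = (trace ± √Δ)/2 = (23 ± 11.1803)/2,
  λ_1 = 17.0902,  λ_2 = 5.9098.

Step 4 — unit eigenvector for λ_1: solve (Sigma - λ_1 I)v = 0. First row:
  (17 - 17.0902)·v_x + (-1)·v_y = 0, i.e. (-0.0902)·v_x + (-1)·v_y = 0,
  so v ∝ (b, λ_1 - a) = (-1, 0.0902); multiply by -1 so the first entry is positive: u = (1, -0.0902).
  ||u|| = √((1)² + (-0.0902)²) = √(1.0081) ≈ 1.0041,
  v_1 = u/||u|| ≈ (0.996, -0.0898) (||v_1|| = 1).

λ_1 = 17.0902,  λ_2 = 5.9098;  v_1 ≈ (0.996, -0.0898)


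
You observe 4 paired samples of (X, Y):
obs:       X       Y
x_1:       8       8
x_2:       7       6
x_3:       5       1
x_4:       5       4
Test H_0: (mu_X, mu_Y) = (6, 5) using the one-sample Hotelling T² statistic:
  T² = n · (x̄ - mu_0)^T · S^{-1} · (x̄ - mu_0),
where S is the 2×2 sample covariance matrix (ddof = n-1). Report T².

Step 1 — sample mean vector:
  mean(X) = (8 + 7 + 5 + 5) / 4 = 25/4 = 6.25
  mean(Y) = (8 + 6 + 1 + 4) / 4 = 19/4 = 4.75
  x̄ = (6.25, 4.75),  deviation x̄ - mu_0 = (6.25, 4.75) - (6, 5) = (0.25, -0.25).

Step 2 — sample covariance matrix, S[i,j] = (1/(n-1)) · Σ_k (x_{k,i} - mean_i) · (x_{k,j} - mean_j), divisor n-1 = 3:
  S[X,X] = ((1.75)·(1.75) + (0.75)·(0.75) + (-1.25)·(-1.25) + (-1.25)·(-1.25)) / 3 = 6.75/3 = 2.25
  S[X,Y] = ((1.75)·(3.25) + (0.75)·(1.25) + (-1.25)·(-3.75) + (-1.25)·(-0.75)) / 3 = 12.25/3 = 4.0833
  S[Y,Y] = ((3.25)·(3.25) + (1.25)·(1.25) + (-3.75)·(-3.75) + (-0.75)·(-0.75)) / 3 = 26.75/3 = 8.9167
  S = [[2.25, 4.0833],
 [4.0833, 8.9167]].

Step 3 — invert S. det(S) = 2.25·8.9167 - (4.0833)² = 3.3889.
  S^{-1} = (1/det) · [[d, -b], [-b, a]] = [[2.6311, -1.2049],
 [-1.2049, 0.6639]].

Step 4 — quadratic form (x̄ - mu_0)^T · S^{-1} · (x̄ - mu_0):
  S^{-1} · (x̄ - mu_0) = (0.959, -0.4672),
  (x̄ - mu_0)^T · [...] = (0.25)·(0.959) + (-0.25)·(-0.4672) = 0.3566.

Step 5 — scale by n: T² = 4 · 0.3566 = 1.4262.

T² ≈ 1.4262


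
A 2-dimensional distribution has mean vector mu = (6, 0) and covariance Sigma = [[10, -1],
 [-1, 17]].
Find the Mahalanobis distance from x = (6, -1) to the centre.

Step 1 — centre the observation: (x - mu) = (0, -1).

Step 2 — invert Sigma. det(Sigma) = 10·17 - (-1)² = 169.
  Sigma^{-1} = (1/det) · [[d, -b], [-b, a]] = [[0.1006, 0.0059],
 [0.0059, 0.0592]].

Step 3 — form the quadratic (x - mu)^T · Sigma^{-1} · (x - mu):
  Sigma^{-1} · (x - mu) = (-0.0059, -0.0592).
  (x - mu)^T · [Sigma^{-1} · (x - mu)] = (0)·(-0.0059) + (-1)·(-0.0592) = 0.0592.

Step 4 — take square root: d = √(0.0592) ≈ 0.2433.

d(x, mu) = √(0.0592) ≈ 0.2433


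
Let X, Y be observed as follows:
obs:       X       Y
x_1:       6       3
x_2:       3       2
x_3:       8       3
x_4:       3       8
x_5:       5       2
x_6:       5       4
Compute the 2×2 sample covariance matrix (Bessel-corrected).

Step 1 — column means:
  mean(X) = (6 + 3 + 8 + 3 + 5 + 5) / 6 = 30/6 = 5
  mean(Y) = (3 + 2 + 3 + 8 + 2 + 4) / 6 = 22/6 = 3.6667

Step 2 — sample covariance S[i,j] = (1/(n-1)) · Σ_k (x_{k,i} - mean_i) · (x_{k,j} - mean_j), with n-1 = 5.
  S[X,X] = ((1)·(1) + (-2)·(-2) + (3)·(3) + (-2)·(-2) + (0)·(0) + (0)·(0)) / 5 = 18/5 = 3.6
  S[X,Y] = ((1)·(-0.6667) + (-2)·(-1.6667) + (3)·(-0.6667) + (-2)·(4.3333) + (0)·(-1.6667) + (0)·(0.3333)) / 5 = -8/5 = -1.6
  S[Y,Y] = ((-0.6667)·(-0.6667) + (-1.6667)·(-1.6667) + (-0.6667)·(-0.6667) + (4.3333)·(4.3333) + (-1.6667)·(-1.6667) + (0.3333)·(0.3333)) / 5 = 25.3333/5 = 5.0667

S is symmetric (S[j,i] = S[i,j]). Assembling:

S = [[3.6, -1.6],
 [-1.6, 5.0667]]


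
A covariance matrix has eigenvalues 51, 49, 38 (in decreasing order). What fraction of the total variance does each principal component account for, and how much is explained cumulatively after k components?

Step 1 — total variance = trace(Sigma) = Σ λ_i = 51 + 49 + 38 = 138.

Step 2 — fraction explained by component i = λ_i / Σ λ:
  PC1: 51/138 = 0.3696
  PC2: 49/138 = 0.3551
  PC3: 38/138 = 0.2754

Step 3 — cumulative fraction after k components = (λ_1 + ... + λ_k) / Σ λ:
  k = 1: 51/138 = 0.3696
  k = 2: (51 + 49)/138 = 100/138 = 0.7246
  k = 3: (51 + 49 + 38)/138 = 138/138 = 1

Summary (fraction, with percent):

explained: PC1 0.3696 (36.96%), PC2 0.3551 (35.51%), PC3 0.2754 (27.54%);  cumulative: 0.3696, 0.7246, 1


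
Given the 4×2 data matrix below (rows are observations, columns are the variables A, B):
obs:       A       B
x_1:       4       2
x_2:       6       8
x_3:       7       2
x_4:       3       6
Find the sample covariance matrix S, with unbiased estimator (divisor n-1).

Step 1 — column means:
  mean(A) = (4 + 6 + 7 + 3) / 4 = 20/4 = 5
  mean(B) = (2 + 8 + 2 + 6) / 4 = 18/4 = 4.5

Step 2 — sample covariance S[i,j] = (1/(n-1)) · Σ_k (x_{k,i} - mean_i) · (x_{k,j} - mean_j), with n-1 = 3.
  S[A,A] = ((-1)·(-1) + (1)·(1) + (2)·(2) + (-2)·(-2)) / 3 = 10/3 = 3.3333
  S[A,B] = ((-1)·(-2.5) + (1)·(3.5) + (2)·(-2.5) + (-2)·(1.5)) / 3 = -2/3 = -0.6667
  S[B,B] = ((-2.5)·(-2.5) + (3.5)·(3.5) + (-2.5)·(-2.5) + (1.5)·(1.5)) / 3 = 27/3 = 9

S is symmetric (S[j,i] = S[i,j]). Assembling:

S = [[3.3333, -0.6667],
 [-0.6667, 9]]


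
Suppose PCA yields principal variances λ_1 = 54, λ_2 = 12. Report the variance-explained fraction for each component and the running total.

Step 1 — total variance = trace(Sigma) = Σ λ_i = 54 + 12 = 66.

Step 2 — fraction explained by component i = λ_i / Σ λ:
  PC1: 54/66 = 0.8182
  PC2: 12/66 = 0.1818

Step 3 — cumulative fraction after k components = (λ_1 + ... + λ_k) / Σ λ:
  k = 1: 54/66 = 0.8182
  k = 2: (54 + 12)/66 = 66/66 = 1

Summary (fraction, with percent):

explained: PC1 0.8182 (81.82%), PC2 0.1818 (18.18%);  cumulative: 0.8182, 1


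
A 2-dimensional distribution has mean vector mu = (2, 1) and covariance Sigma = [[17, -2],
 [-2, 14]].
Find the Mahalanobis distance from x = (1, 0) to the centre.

Step 1 — centre the observation: (x - mu) = (-1, -1).

Step 2 — invert Sigma. det(Sigma) = 17·14 - (-2)² = 234.
  Sigma^{-1} = (1/det) · [[d, -b], [-b, a]] = [[0.0598, 0.0085],
 [0.0085, 0.0726]].

Step 3 — form the quadratic (x - mu)^T · Sigma^{-1} · (x - mu):
  Sigma^{-1} · (x - mu) = (-0.0684, -0.0812).
  (x - mu)^T · [Sigma^{-1} · (x - mu)] = (-1)·(-0.0684) + (-1)·(-0.0812) = 0.1496.

Step 4 — take square root: d = √(0.1496) ≈ 0.3867.

d(x, mu) = √(0.1496) ≈ 0.3867


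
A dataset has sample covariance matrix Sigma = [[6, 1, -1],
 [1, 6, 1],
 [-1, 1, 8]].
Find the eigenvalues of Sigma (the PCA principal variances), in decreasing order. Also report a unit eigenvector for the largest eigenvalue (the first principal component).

Step 1 — characteristic polynomial p(λ) = det(λI - Sigma) = λ³ - tr·λ² + c_1·λ - det, where tr = trace, c_1 = sum of the principal 2×2 minors, det = det(Sigma):
  tr = 6 + 6 + 8 = 20,
  c_1 = (6·6 - (1)²) + (6·8 - (-1)²) + (6·8 - (1)²) = 35 + 47 + 47 = 129,
  det = 6·(6·8 - (1)²) - (1)·((1)·8 - (1)·(-1)) + (-1)·((1)·(1) - 6·(-1)) = 6·(47) - (1)·(9) + (-1)·(7) = 266.
  So p(λ) = λ³ - 20λ² + 129λ - 266.
Step 2 — look for an integer root (rational root theorem: any rational root is an integer divisor of 266). Testing λ = 7:
  p(7) = 343 - 980 + 903 - 266 = 0  ✓
  Dividing out (λ - 7): p(λ) = (λ - 7)(λ² - 13λ + 38).
Step 3 — remaining eigenvalues from the quadratic λ² - 13λ + 38 = 0:
  Δ = 13² - 4·38 = 169 - 152 = 17,  λ = (13 ± √17)/2 = (13 ± 4.1231)/2 ≈ 8.5616 or 4.4384.
  Sorted: λ_1 = 8.5616,  λ_2 = 7,  λ_3 = 4.4384  (check: sum = 20 = tr ✓).

Step 4 — unit eigenvector for λ_1 ≈ 8.5616: v spans the null space of (Sigma - λ_1 I), whose rows are
  r_1 = (-2.5616, 1, -1),  r_2 = (1, -2.5616, 1),  r_3 = (-1, 1, -0.5616).
  v is orthogonal to every row, so take v ∝ r_1 × r_2 = ((1)·(1) - (-1)·(-2.5616), (-1)·(1) - (-2.5616)·(1), (-2.5616)·(-2.5616) - (1)·(1)) ≈ (-1.5616, 1.5616, 5.5616).
  Rescale (multiply by -1 so the first nonzero entry is positive): u = (1.5616, -1.5616, -5.5616).
  ||u|| = √((1.5616)² + (-1.5616)² + (-5.5616)²) = √(35.8078) ≈ 5.984,  v_1 = u/||u|| ≈ (0.261, -0.261, -0.9294) (||v_1|| = 1).

λ_1 = 8.5616,  λ_2 = 7,  λ_3 = 4.4384;  v_1 ≈ (0.261, -0.261, -0.9294)


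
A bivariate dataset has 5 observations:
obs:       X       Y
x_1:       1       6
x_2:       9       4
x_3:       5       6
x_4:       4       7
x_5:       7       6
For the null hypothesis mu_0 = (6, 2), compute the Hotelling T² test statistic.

Step 1 — sample mean vector:
  mean(X) = (1 + 9 + 5 + 4 + 7) / 5 = 26/5 = 5.2
  mean(Y) = (6 + 4 + 6 + 7 + 6) / 5 = 29/5 = 5.8
  x̄ = (5.2, 5.8),  deviation x̄ - mu_0 = (5.2, 5.8) - (6, 2) = (-0.8, 3.8).

Step 2 — sample covariance matrix, S[i,j] = (1/(n-1)) · Σ_k (x_{k,i} - mean_i) · (x_{k,j} - mean_j), divisor n-1 = 4:
  S[X,X] = ((-4.2)·(-4.2) + (3.8)·(3.8) + (-0.2)·(-0.2) + (-1.2)·(-1.2) + (1.8)·(1.8)) / 4 = 36.8/4 = 9.2
  S[X,Y] = ((-4.2)·(0.2) + (3.8)·(-1.8) + (-0.2)·(0.2) + (-1.2)·(1.2) + (1.8)·(0.2)) / 4 = -8.8/4 = -2.2
  S[Y,Y] = ((0.2)·(0.2) + (-1.8)·(-1.8) + (0.2)·(0.2) + (1.2)·(1.2) + (0.2)·(0.2)) / 4 = 4.8/4 = 1.2
  S = [[9.2, -2.2],
 [-2.2, 1.2]].

Step 3 — invert S. det(S) = 9.2·1.2 - (-2.2)² = 6.2.
  S^{-1} = (1/det) · [[d, -b], [-b, a]] = [[0.1935, 0.3548],
 [0.3548, 1.4839]].

Step 4 — quadratic form (x̄ - mu_0)^T · S^{-1} · (x̄ - mu_0):
  S^{-1} · (x̄ - mu_0) = (1.1935, 5.3548),
  (x̄ - mu_0)^T · [...] = (-0.8)·(1.1935) + (3.8)·(5.3548) = 19.3935.

Step 5 — scale by n: T² = 5 · 19.3935 = 96.9677.

T² ≈ 96.9677


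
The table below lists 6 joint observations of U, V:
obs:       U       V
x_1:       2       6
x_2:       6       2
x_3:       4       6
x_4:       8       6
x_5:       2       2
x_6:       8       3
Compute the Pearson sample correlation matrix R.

Step 1 — column means:
  mean(U) = (2 + 6 + 4 + 8 + 2 + 8) / 6 = 30/6 = 5
  mean(V) = (6 + 2 + 6 + 6 + 2 + 3) / 6 = 25/6 = 4.1667

Step 2 — sample variances and covariances s[i,j] = (1/(n-1)) · Σ_k (x_{k,i} - mean_i) · (x_{k,j} - mean_j), with n-1 = 5:
  s[U,U] = ((-3)·(-3) + (1)·(1) + (-1)·(-1) + (3)·(3) + (-3)·(-3) + (3)·(3)) / 5 = 38/5 = 7.6
  s[U,V] = ((-3)·(1.8333) + (1)·(-2.1667) + (-1)·(1.8333) + (3)·(1.8333) + (-3)·(-2.1667) + (3)·(-1.1667)) / 5 = -1/5 = -0.2
  s[V,V] = ((1.8333)·(1.8333) + (-2.1667)·(-2.1667) + (1.8333)·(1.8333) + (1.8333)·(1.8333) + (-2.1667)·(-2.1667) + (-1.1667)·(-1.1667)) / 5 = 20.8333/5 = 4.1667
  Sample standard deviations s_i = √(s[i,i]):
  s(U) = √(7.6) = 2.7568
  s(V) = √(4.1667) = 2.0412

Step 3 — r_{ij} = s_{ij} / (s_i · s_j):
  r[U,U] = 1 (diagonal).
  r[U,V] = -0.2 / (2.7568 · 2.0412) = -0.2 / 5.6273 = -0.0355
  r[V,V] = 1 (diagonal).

R is symmetric with unit diagonal. Assembling:

R = [[1, -0.0355],
 [-0.0355, 1]]


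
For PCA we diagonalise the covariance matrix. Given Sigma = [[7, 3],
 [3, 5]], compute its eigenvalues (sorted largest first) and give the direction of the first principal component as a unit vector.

Step 1 — characteristic polynomial of 2×2 Sigma:
  det(Sigma - λI) = λ² - trace · λ + det = 0.
  trace = 7 + 5 = 12, det = 7·5 - (3)² = 26.
Step 2 — discriminant:
  Δ = trace² - 4·det = 144 - 104 = 40.
Step 3 — eigenvalues:
  λ = (trace ± √Δ)/2 = (12 ± 6.3246)/2,
  λ_1 = 9.1623,  λ_2 = 2.8377.

Step 4 — unit eigenvector for λ_1: solve (Sigma - λ_1 I)v = 0. First row:
  (7 - 9.1623)·v_x + (3)·v_y = 0, i.e. (-2.1623)·v_x + (3)·v_y = 0,
  so v ∝ (b, λ_1 - a) = (3, 2.1623) = u.
  ||u|| = √((3)² + (2.1623)²) = √(13.6754) ≈ 3.698,
  v_1 = u/||u|| ≈ (0.8112, 0.5847) (||v_1|| = 1).

λ_1 = 9.1623,  λ_2 = 2.8377;  v_1 ≈ (0.8112, 0.5847)


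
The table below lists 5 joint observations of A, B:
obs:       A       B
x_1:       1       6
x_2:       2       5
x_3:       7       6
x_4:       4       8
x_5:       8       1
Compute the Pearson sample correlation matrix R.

Step 1 — column means:
  mean(A) = (1 + 2 + 7 + 4 + 8) / 5 = 22/5 = 4.4
  mean(B) = (6 + 5 + 6 + 8 + 1) / 5 = 26/5 = 5.2

Step 2 — sample variances and covariances s[i,j] = (1/(n-1)) · Σ_k (x_{k,i} - mean_i) · (x_{k,j} - mean_j), with n-1 = 4:
  s[A,A] = ((-3.4)·(-3.4) + (-2.4)·(-2.4) + (2.6)·(2.6) + (-0.4)·(-0.4) + (3.6)·(3.6)) / 4 = 37.2/4 = 9.3
  s[A,B] = ((-3.4)·(0.8) + (-2.4)·(-0.2) + (2.6)·(0.8) + (-0.4)·(2.8) + (3.6)·(-4.2)) / 4 = -16.4/4 = -4.1
  s[B,B] = ((0.8)·(0.8) + (-0.2)·(-0.2) + (0.8)·(0.8) + (2.8)·(2.8) + (-4.2)·(-4.2)) / 4 = 26.8/4 = 6.7
  Sample standard deviations s_i = √(s[i,i]):
  s(A) = √(9.3) = 3.0496
  s(B) = √(6.7) = 2.5884

Step 3 — r_{ij} = s_{ij} / (s_i · s_j):
  r[A,A] = 1 (diagonal).
  r[A,B] = -4.1 / (3.0496 · 2.5884) = -4.1 / 7.8937 = -0.5194
  r[B,B] = 1 (diagonal).

R is symmetric with unit diagonal. Assembling:

R = [[1, -0.5194],
 [-0.5194, 1]]


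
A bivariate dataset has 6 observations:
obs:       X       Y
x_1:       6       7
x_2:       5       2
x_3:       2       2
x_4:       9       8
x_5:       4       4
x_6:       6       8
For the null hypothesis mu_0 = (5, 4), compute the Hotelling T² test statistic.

Step 1 — sample mean vector:
  mean(X) = (6 + 5 + 2 + 9 + 4 + 6) / 6 = 32/6 = 5.3333
  mean(Y) = (7 + 2 + 2 + 8 + 4 + 8) / 6 = 31/6 = 5.1667
  x̄ = (5.3333, 5.1667),  deviation x̄ - mu_0 = (5.3333, 5.1667) - (5, 4) = (0.3333, 1.1667).

Step 2 — sample covariance matrix, S[i,j] = (1/(n-1)) · Σ_k (x_{k,i} - mean_i) · (x_{k,j} - mean_j), divisor n-1 = 5:
  S[X,X] = ((0.6667)·(0.6667) + (-0.3333)·(-0.3333) + (-3.3333)·(-3.3333) + (3.6667)·(3.6667) + (-1.3333)·(-1.3333) + (0.6667)·(0.6667)) / 5 = 27.3333/5 = 5.4667
  S[X,Y] = ((0.6667)·(1.8333) + (-0.3333)·(-3.1667) + (-3.3333)·(-3.1667) + (3.6667)·(2.8333) + (-1.3333)·(-1.1667) + (0.6667)·(2.8333)) / 5 = 26.6667/5 = 5.3333
  S[Y,Y] = ((1.8333)·(1.8333) + (-3.1667)·(-3.1667) + (-3.1667)·(-3.1667) + (2.8333)·(2.8333) + (-1.1667)·(-1.1667) + (2.8333)·(2.8333)) / 5 = 40.8333/5 = 8.1667
  S = [[5.4667, 5.3333],
 [5.3333, 8.1667]].

Step 3 — invert S. det(S) = 5.4667·8.1667 - (5.3333)² = 16.2.
  S^{-1} = (1/det) · [[d, -b], [-b, a]] = [[0.5041, -0.3292],
 [-0.3292, 0.3374]].

Step 4 — quadratic form (x̄ - mu_0)^T · S^{-1} · (x̄ - mu_0):
  S^{-1} · (x̄ - mu_0) = (-0.216, 0.284),
  (x̄ - mu_0)^T · [...] = (0.3333)·(-0.216) + (1.1667)·(0.284) = 0.2593.

Step 5 — scale by n: T² = 6 · 0.2593 = 1.5556.

T² ≈ 1.5556


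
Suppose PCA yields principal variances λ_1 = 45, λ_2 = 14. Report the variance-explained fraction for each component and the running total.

Step 1 — total variance = trace(Sigma) = Σ λ_i = 45 + 14 = 59.

Step 2 — fraction explained by component i = λ_i / Σ λ:
  PC1: 45/59 = 0.7627
  PC2: 14/59 = 0.2373

Step 3 — cumulative fraction after k components = (λ_1 + ... + λ_k) / Σ λ:
  k = 1: 45/59 = 0.7627
  k = 2: (45 + 14)/59 = 59/59 = 1

Summary (fraction, with percent):

explained: PC1 0.7627 (76.27%), PC2 0.2373 (23.73%);  cumulative: 0.7627, 1


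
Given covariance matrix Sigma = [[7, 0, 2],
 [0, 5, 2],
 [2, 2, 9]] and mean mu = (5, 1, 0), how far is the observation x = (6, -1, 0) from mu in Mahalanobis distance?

Step 1 — centre the observation: (x - mu) = (1, -2, 0).

Step 2 — invert Sigma (cofactor / det for 3×3, or solve directly):
  Sigma^{-1} = [[0.1536, 0.015, -0.0375],
 [0.015, 0.221, -0.0524],
 [-0.0375, -0.0524, 0.1311]].

Step 3 — form the quadratic (x - mu)^T · Sigma^{-1} · (x - mu):
  Sigma^{-1} · (x - mu) = (0.1236, -0.427, 0.0674).
  (x - mu)^T · [Sigma^{-1} · (x - mu)] = (1)·(0.1236) + (-2)·(-0.427) + (0)·(0.0674) = 0.9775.

Step 4 — take square root: d = √(0.9775) ≈ 0.9887.

d(x, mu) = √(0.9775) ≈ 0.9887


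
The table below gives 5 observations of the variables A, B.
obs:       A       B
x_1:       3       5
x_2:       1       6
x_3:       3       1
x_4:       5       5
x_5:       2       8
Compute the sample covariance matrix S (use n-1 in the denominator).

Step 1 — column means:
  mean(A) = (3 + 1 + 3 + 5 + 2) / 5 = 14/5 = 2.8
  mean(B) = (5 + 6 + 1 + 5 + 8) / 5 = 25/5 = 5

Step 2 — sample covariance S[i,j] = (1/(n-1)) · Σ_k (x_{k,i} - mean_i) · (x_{k,j} - mean_j), with n-1 = 4.
  S[A,A] = ((0.2)·(0.2) + (-1.8)·(-1.8) + (0.2)·(0.2) + (2.2)·(2.2) + (-0.8)·(-0.8)) / 4 = 8.8/4 = 2.2
  S[A,B] = ((0.2)·(0) + (-1.8)·(1) + (0.2)·(-4) + (2.2)·(0) + (-0.8)·(3)) / 4 = -5/4 = -1.25
  S[B,B] = ((0)·(0) + (1)·(1) + (-4)·(-4) + (0)·(0) + (3)·(3)) / 4 = 26/4 = 6.5

S is symmetric (S[j,i] = S[i,j]). Assembling:

S = [[2.2, -1.25],
 [-1.25, 6.5]]


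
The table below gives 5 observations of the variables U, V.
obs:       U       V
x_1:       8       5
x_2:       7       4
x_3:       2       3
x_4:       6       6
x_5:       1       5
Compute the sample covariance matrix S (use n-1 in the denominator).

Step 1 — column means:
  mean(U) = (8 + 7 + 2 + 6 + 1) / 5 = 24/5 = 4.8
  mean(V) = (5 + 4 + 3 + 6 + 5) / 5 = 23/5 = 4.6

Step 2 — sample covariance S[i,j] = (1/(n-1)) · Σ_k (x_{k,i} - mean_i) · (x_{k,j} - mean_j), with n-1 = 4.
  S[U,U] = ((3.2)·(3.2) + (2.2)·(2.2) + (-2.8)·(-2.8) + (1.2)·(1.2) + (-3.8)·(-3.8)) / 4 = 38.8/4 = 9.7
  S[U,V] = ((3.2)·(0.4) + (2.2)·(-0.6) + (-2.8)·(-1.6) + (1.2)·(1.4) + (-3.8)·(0.4)) / 4 = 4.6/4 = 1.15
  S[V,V] = ((0.4)·(0.4) + (-0.6)·(-0.6) + (-1.6)·(-1.6) + (1.4)·(1.4) + (0.4)·(0.4)) / 4 = 5.2/4 = 1.3

S is symmetric (S[j,i] = S[i,j]). Assembling:

S = [[9.7, 1.15],
 [1.15, 1.3]]


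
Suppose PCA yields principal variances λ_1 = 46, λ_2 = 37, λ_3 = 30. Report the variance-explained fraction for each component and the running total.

Step 1 — total variance = trace(Sigma) = Σ λ_i = 46 + 37 + 30 = 113.

Step 2 — fraction explained by component i = λ_i / Σ λ:
  PC1: 46/113 = 0.4071
  PC2: 37/113 = 0.3274
  PC3: 30/113 = 0.2655

Step 3 — cumulative fraction after k components = (λ_1 + ... + λ_k) / Σ λ:
  k = 1: 46/113 = 0.4071
  k = 2: (46 + 37)/113 = 83/113 = 0.7345
  k = 3: (46 + 37 + 30)/113 = 113/113 = 1

Summary (fraction, with percent):

explained: PC1 0.4071 (40.71%), PC2 0.3274 (32.74%), PC3 0.2655 (26.55%);  cumulative: 0.4071, 0.7345, 1


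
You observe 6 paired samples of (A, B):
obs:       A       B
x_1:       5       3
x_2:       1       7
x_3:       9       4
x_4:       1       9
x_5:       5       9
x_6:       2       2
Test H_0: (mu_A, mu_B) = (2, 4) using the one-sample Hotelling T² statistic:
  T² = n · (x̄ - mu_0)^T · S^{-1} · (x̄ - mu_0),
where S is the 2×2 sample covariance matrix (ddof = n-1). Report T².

Step 1 — sample mean vector:
  mean(A) = (5 + 1 + 9 + 1 + 5 + 2) / 6 = 23/6 = 3.8333
  mean(B) = (3 + 7 + 4 + 9 + 9 + 2) / 6 = 34/6 = 5.6667
  x̄ = (3.8333, 5.6667),  deviation x̄ - mu_0 = (3.8333, 5.6667) - (2, 4) = (1.8333, 1.6667).

Step 2 — sample covariance matrix, S[i,j] = (1/(n-1)) · Σ_k (x_{k,i} - mean_i) · (x_{k,j} - mean_j), divisor n-1 = 5:
  S[A,A] = ((1.1667)·(1.1667) + (-2.8333)·(-2.8333) + (5.1667)·(5.1667) + (-2.8333)·(-2.8333) + (1.1667)·(1.1667) + (-1.8333)·(-1.8333)) / 5 = 48.8333/5 = 9.7667
  S[A,B] = ((1.1667)·(-2.6667) + (-2.8333)·(1.3333) + (5.1667)·(-1.6667) + (-2.8333)·(3.3333) + (1.1667)·(3.3333) + (-1.8333)·(-3.6667)) / 5 = -14.3333/5 = -2.8667
  S[B,B] = ((-2.6667)·(-2.6667) + (1.3333)·(1.3333) + (-1.6667)·(-1.6667) + (3.3333)·(3.3333) + (3.3333)·(3.3333) + (-3.6667)·(-3.6667)) / 5 = 47.3333/5 = 9.4667
  S = [[9.7667, -2.8667],
 [-2.8667, 9.4667]].

Step 3 — invert S. det(S) = 9.7667·9.4667 - (-2.8667)² = 84.24.
  S^{-1} = (1/det) · [[d, -b], [-b, a]] = [[0.1124, 0.034],
 [0.034, 0.1159]].

Step 4 — quadratic form (x̄ - mu_0)^T · S^{-1} · (x̄ - mu_0):
  S^{-1} · (x̄ - mu_0) = (0.2627, 0.2556),
  (x̄ - mu_0)^T · [...] = (1.8333)·(0.2627) + (1.6667)·(0.2556) = 0.9077.

Step 5 — scale by n: T² = 6 · 0.9077 = 5.4463.

T² ≈ 5.4463
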